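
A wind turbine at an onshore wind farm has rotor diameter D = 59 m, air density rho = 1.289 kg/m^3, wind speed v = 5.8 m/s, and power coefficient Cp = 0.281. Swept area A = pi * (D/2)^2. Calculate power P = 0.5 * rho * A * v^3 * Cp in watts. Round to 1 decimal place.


Step 1 -- Compute swept area:
  A = pi * (D/2)^2 = pi * (59/2)^2 = 2733.97 m^2
Step 2 -- Apply wind power equation:
  P = 0.5 * rho * A * v^3 * Cp
  v^3 = 5.8^3 = 195.112
  P = 0.5 * 1.289 * 2733.97 * 195.112 * 0.281
  P = 96606.7 W

96606.7


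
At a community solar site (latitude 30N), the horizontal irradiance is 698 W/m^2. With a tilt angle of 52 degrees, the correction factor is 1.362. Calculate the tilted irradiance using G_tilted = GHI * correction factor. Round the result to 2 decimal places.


Identify the given values:
  GHI = 698 W/m^2, tilt correction factor = 1.362
Apply the formula G_tilted = GHI * factor:
  G_tilted = 698 * 1.362
  G_tilted = 950.68 W/m^2

950.68


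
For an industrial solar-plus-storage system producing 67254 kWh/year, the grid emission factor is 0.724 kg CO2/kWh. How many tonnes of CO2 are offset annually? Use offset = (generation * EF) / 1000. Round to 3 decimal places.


CO2 offset in kg = generation * emission_factor
CO2 offset = 67254 * 0.724 = 48691.9 kg
Convert to tonnes:
  CO2 offset = 48691.9 / 1000 = 48.692 tonnes

48.692


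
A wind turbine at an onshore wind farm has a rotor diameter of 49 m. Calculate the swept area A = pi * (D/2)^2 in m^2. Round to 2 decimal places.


Compute the rotor radius:
  r = D / 2 = 49 / 2 = 24.5 m
Calculate swept area:
  A = pi * r^2 = pi * 24.5^2
  A = 1885.74 m^2

1885.74


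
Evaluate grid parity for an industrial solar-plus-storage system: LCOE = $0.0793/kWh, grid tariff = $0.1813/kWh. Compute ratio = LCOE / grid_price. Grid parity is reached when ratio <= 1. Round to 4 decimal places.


Compare LCOE to grid price:
  LCOE = $0.0793/kWh, Grid price = $0.1813/kWh
  Ratio = LCOE / grid_price = 0.0793 / 0.1813 = 0.4374
  Grid parity achieved (ratio <= 1)? yes

0.4374


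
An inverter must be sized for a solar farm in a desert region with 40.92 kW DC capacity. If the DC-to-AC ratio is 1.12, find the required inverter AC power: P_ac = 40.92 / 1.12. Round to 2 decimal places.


The inverter AC capacity is determined by the DC/AC ratio.
Given: P_dc = 40.92 kW, DC/AC ratio = 1.12
P_ac = P_dc / ratio = 40.92 / 1.12
P_ac = 36.54 kW

36.54


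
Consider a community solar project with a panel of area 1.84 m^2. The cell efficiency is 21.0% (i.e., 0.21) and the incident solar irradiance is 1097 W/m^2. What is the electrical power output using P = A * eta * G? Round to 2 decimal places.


Use the solar power formula P = A * eta * G.
Given: A = 1.84 m^2, eta = 0.21, G = 1097 W/m^2
P = 1.84 * 0.21 * 1097
P = 423.88 W

423.88


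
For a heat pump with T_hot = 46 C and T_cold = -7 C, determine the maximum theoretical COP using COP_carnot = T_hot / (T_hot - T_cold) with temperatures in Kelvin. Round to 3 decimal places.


Convert to Kelvin:
  T_hot = 46 + 273.15 = 319.15 K
  T_cold = -7 + 273.15 = 266.15 K
Apply Carnot COP formula:
  COP = T_hot_K / (T_hot_K - T_cold_K) = 319.15 / 53.0
  COP = 6.022

6.022


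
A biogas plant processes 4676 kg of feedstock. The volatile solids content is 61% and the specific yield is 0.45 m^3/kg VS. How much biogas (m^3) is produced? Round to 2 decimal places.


Compute volatile solids:
  VS = mass * VS_fraction = 4676 * 0.61 = 2852.36 kg
Calculate biogas volume:
  Biogas = VS * specific_yield = 2852.36 * 0.45
  Biogas = 1283.56 m^3

1283.56


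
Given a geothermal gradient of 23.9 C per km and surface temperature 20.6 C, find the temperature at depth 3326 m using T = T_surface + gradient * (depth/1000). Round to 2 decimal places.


Convert depth to km: 3326 / 1000 = 3.326 km
Temperature increase = gradient * depth_km = 23.9 * 3.326 = 79.49 C
Temperature at depth = T_surface + delta_T = 20.6 + 79.49
T = 100.09 C

100.09


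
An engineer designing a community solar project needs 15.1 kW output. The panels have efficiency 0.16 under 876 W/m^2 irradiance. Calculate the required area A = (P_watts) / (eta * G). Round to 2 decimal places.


Convert target power to watts: P = 15.1 * 1000 = 15100.0 W
Compute denominator: eta * G = 0.16 * 876 = 140.16
Required area A = P / (eta * G) = 15100.0 / 140.16
A = 107.73 m^2

107.73


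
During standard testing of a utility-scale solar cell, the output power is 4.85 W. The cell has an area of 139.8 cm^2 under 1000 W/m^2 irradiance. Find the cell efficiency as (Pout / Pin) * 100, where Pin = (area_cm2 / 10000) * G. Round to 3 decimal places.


First compute the input power:
  Pin = area_cm2 / 10000 * G = 139.8 / 10000 * 1000 = 13.98 W
Then compute efficiency:
  Efficiency = (Pout / Pin) * 100 = (4.85 / 13.98) * 100
  Efficiency = 34.692%

34.692


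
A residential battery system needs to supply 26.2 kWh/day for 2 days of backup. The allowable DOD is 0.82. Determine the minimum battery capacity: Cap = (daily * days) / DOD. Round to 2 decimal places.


Total energy needed = daily * days = 26.2 * 2 = 52.4 kWh
Account for depth of discharge:
  Cap = total_energy / DOD = 52.4 / 0.82
  Cap = 63.90 kWh

63.90


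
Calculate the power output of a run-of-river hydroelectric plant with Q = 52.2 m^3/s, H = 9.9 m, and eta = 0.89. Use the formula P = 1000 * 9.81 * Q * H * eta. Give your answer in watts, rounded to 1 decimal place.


Apply the hydropower formula P = rho * g * Q * H * eta
rho * g = 1000 * 9.81 = 9810.0
P = 9810.0 * 52.2 * 9.9 * 0.89
P = 4511954.5 W

4511954.5


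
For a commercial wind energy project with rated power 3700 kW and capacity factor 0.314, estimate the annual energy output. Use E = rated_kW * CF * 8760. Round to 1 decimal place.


Annual energy = rated_kW * capacity_factor * hours_per_year
Given: P_rated = 3700 kW, CF = 0.314, hours = 8760
E = 3700 * 0.314 * 8760
E = 10177368.0 kWh

10177368.0


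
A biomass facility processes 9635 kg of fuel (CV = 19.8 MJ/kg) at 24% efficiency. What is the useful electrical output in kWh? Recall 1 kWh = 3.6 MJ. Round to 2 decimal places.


Total energy = mass * CV = 9635 * 19.8 = 190773.0 MJ
Useful energy = total * eta = 190773.0 * 0.24 = 45785.52 MJ
Convert to kWh: 45785.52 / 3.6
Useful energy = 12718.20 kWh

12718.20


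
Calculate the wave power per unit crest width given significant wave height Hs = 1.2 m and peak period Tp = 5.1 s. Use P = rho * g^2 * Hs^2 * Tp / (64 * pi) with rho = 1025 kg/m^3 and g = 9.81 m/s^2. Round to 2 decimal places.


Apply wave power formula:
  g^2 = 9.81^2 = 96.2361
  Hs^2 = 1.2^2 = 1.44
  Numerator = rho * g^2 * Hs^2 * Tp = 1025 * 96.2361 * 1.44 * 5.1 = 724426.87
  Denominator = 64 * pi = 201.0619
  P = 724426.87 / 201.0619 = 3603.00 W/m

3603.00


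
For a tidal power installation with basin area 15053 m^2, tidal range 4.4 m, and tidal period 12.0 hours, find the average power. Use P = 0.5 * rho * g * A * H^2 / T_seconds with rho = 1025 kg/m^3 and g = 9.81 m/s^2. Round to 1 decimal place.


Convert period to seconds: T = 12.0 * 3600 = 43200.0 s
H^2 = 4.4^2 = 19.36
P = 0.5 * rho * g * A * H^2 / T
P = 0.5 * 1025 * 9.81 * 15053 * 19.36 / 43200.0
P = 33916.2 W

33916.2


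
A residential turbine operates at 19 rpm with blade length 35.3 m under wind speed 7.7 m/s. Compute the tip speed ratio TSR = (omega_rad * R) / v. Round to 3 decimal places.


Convert rotational speed to rad/s:
  omega = 19 * 2 * pi / 60 = 1.9897 rad/s
Compute tip speed:
  v_tip = omega * R = 1.9897 * 35.3 = 70.236 m/s
Tip speed ratio:
  TSR = v_tip / v_wind = 70.236 / 7.7 = 9.121

9.121


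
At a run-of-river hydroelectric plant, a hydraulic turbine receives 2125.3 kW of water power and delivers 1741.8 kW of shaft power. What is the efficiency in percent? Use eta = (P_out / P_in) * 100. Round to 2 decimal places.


Turbine efficiency = (output power / input power) * 100
eta = (1741.8 / 2125.3) * 100
eta = 81.96%

81.96


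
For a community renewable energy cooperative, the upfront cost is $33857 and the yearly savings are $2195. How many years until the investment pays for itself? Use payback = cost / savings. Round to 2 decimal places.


Simple payback period = initial cost / annual savings
Payback = 33857 / 2195
Payback = 15.42 years

15.42


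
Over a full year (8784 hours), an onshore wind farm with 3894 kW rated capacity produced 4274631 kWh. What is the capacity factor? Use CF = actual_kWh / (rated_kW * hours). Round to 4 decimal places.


Capacity factor = actual output / maximum possible output
Maximum possible = rated * hours = 3894 * 8784 = 34204896 kWh
CF = 4274631 / 34204896
CF = 0.1250

0.1250


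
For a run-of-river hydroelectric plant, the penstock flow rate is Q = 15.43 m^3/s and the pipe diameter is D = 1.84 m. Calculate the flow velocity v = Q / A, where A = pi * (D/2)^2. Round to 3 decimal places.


Compute pipe cross-sectional area:
  A = pi * (D/2)^2 = pi * (1.84/2)^2 = 2.659 m^2
Calculate velocity:
  v = Q / A = 15.43 / 2.659
  v = 5.803 m/s

5.803


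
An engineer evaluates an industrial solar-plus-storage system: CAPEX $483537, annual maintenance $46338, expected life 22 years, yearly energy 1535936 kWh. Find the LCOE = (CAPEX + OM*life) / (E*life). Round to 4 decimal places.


Total cost = CAPEX + OM * lifetime = 483537 + 46338 * 22 = 483537 + 1019436 = 1502973
Total generation = annual * lifetime = 1535936 * 22 = 33790592 kWh
LCOE = 1502973 / 33790592
LCOE = 0.0445 $/kWh

0.0445


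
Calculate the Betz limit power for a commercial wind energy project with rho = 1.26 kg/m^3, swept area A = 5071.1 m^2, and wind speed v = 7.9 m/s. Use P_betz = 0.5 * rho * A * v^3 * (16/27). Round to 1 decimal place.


The Betz coefficient Cp_max = 16/27 = 0.5926
v^3 = 7.9^3 = 493.039
P_betz = 0.5 * rho * A * v^3 * Cp_max
P_betz = 0.5 * 1.26 * 5071.1 * 493.039 * 0.5926
P_betz = 933426.7 W

933426.7


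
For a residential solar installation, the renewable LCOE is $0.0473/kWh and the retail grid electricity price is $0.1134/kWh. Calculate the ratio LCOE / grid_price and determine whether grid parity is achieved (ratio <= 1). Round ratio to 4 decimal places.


Compare LCOE to grid price:
  LCOE = $0.0473/kWh, Grid price = $0.1134/kWh
  Ratio = LCOE / grid_price = 0.0473 / 0.1134 = 0.4171
  Grid parity achieved (ratio <= 1)? yes

0.4171


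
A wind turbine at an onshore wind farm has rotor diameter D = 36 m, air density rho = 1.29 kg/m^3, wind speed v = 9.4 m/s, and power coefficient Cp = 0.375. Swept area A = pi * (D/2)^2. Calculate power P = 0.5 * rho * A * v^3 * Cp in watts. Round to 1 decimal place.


Step 1 -- Compute swept area:
  A = pi * (D/2)^2 = pi * (36/2)^2 = 1017.88 m^2
Step 2 -- Apply wind power equation:
  P = 0.5 * rho * A * v^3 * Cp
  v^3 = 9.4^3 = 830.584
  P = 0.5 * 1.29 * 1017.88 * 830.584 * 0.375
  P = 204488.8 W

204488.8


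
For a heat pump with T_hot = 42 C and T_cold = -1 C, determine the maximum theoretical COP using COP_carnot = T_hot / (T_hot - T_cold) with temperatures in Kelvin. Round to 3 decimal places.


Convert to Kelvin:
  T_hot = 42 + 273.15 = 315.15 K
  T_cold = -1 + 273.15 = 272.15 K
Apply Carnot COP formula:
  COP = T_hot_K / (T_hot_K - T_cold_K) = 315.15 / 43.0
  COP = 7.329

7.329


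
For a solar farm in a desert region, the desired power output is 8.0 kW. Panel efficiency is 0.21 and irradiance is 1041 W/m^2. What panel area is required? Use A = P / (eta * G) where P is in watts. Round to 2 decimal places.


Convert target power to watts: P = 8.0 * 1000 = 8000.0 W
Compute denominator: eta * G = 0.21 * 1041 = 218.61
Required area A = P / (eta * G) = 8000.0 / 218.61
A = 36.59 m^2

36.59


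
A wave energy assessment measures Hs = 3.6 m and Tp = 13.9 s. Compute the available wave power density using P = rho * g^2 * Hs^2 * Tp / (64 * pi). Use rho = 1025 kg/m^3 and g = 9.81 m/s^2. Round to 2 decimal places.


Apply wave power formula:
  g^2 = 9.81^2 = 96.2361
  Hs^2 = 3.6^2 = 12.96
  Numerator = rho * g^2 * Hs^2 * Tp = 1025 * 96.2361 * 12.96 * 13.9 = 17769764.9
  Denominator = 64 * pi = 201.0619
  P = 17769764.9 / 201.0619 = 88379.56 W/m

88379.56


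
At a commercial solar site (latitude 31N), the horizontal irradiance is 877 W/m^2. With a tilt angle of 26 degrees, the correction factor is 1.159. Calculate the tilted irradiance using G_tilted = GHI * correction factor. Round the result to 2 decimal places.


Identify the given values:
  GHI = 877 W/m^2, tilt correction factor = 1.159
Apply the formula G_tilted = GHI * factor:
  G_tilted = 877 * 1.159
  G_tilted = 1016.44 W/m^2

1016.44


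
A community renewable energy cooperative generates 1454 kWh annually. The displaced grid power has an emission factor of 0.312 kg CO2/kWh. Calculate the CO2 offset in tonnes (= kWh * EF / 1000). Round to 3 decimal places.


CO2 offset in kg = generation * emission_factor
CO2 offset = 1454 * 0.312 = 453.65 kg
Convert to tonnes:
  CO2 offset = 453.65 / 1000 = 0.454 tonnes

0.454


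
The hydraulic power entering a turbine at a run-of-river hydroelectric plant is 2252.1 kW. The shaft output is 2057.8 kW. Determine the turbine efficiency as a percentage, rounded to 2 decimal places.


Turbine efficiency = (output power / input power) * 100
eta = (2057.8 / 2252.1) * 100
eta = 91.37%

91.37


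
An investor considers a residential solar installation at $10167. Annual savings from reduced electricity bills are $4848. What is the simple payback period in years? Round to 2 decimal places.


Simple payback period = initial cost / annual savings
Payback = 10167 / 4848
Payback = 2.10 years

2.10


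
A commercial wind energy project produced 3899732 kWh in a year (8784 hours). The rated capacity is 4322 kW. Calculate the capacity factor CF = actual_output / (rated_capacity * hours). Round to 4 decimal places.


Capacity factor = actual output / maximum possible output
Maximum possible = rated * hours = 4322 * 8784 = 37964448 kWh
CF = 3899732 / 37964448
CF = 0.1027

0.1027


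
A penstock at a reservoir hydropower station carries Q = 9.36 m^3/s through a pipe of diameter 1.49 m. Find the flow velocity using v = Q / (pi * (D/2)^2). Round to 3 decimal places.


Compute pipe cross-sectional area:
  A = pi * (D/2)^2 = pi * (1.49/2)^2 = 1.7437 m^2
Calculate velocity:
  v = Q / A = 9.36 / 1.7437
  v = 5.368 m/s

5.368


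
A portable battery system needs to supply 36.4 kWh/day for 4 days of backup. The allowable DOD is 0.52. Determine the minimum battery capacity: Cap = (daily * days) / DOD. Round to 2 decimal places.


Total energy needed = daily * days = 36.4 * 4 = 145.6 kWh
Account for depth of discharge:
  Cap = total_energy / DOD = 145.6 / 0.52
  Cap = 280.00 kWh

280.00


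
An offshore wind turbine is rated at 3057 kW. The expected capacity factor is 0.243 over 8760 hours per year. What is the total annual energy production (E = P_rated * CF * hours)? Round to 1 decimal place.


Annual energy = rated_kW * capacity_factor * hours_per_year
Given: P_rated = 3057 kW, CF = 0.243, hours = 8760
E = 3057 * 0.243 * 8760
E = 6507374.8 kWh

6507374.8


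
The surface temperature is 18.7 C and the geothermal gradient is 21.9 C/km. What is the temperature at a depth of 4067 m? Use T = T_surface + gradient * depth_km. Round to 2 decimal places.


Convert depth to km: 4067 / 1000 = 4.067 km
Temperature increase = gradient * depth_km = 21.9 * 4.067 = 89.07 C
Temperature at depth = T_surface + delta_T = 18.7 + 89.07
T = 107.77 C

107.77


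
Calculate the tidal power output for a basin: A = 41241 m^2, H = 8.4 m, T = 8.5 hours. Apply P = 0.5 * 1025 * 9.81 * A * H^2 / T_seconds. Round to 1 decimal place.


Convert period to seconds: T = 8.5 * 3600 = 30600.0 s
H^2 = 8.4^2 = 70.56
P = 0.5 * rho * g * A * H^2 / T
P = 0.5 * 1025 * 9.81 * 41241 * 70.56 / 30600.0
P = 478111.5 W

478111.5


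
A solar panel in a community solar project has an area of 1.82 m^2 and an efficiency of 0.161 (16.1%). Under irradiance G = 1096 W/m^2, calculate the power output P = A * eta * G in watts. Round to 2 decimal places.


Use the solar power formula P = A * eta * G.
Given: A = 1.82 m^2, eta = 0.161, G = 1096 W/m^2
P = 1.82 * 0.161 * 1096
P = 321.15 W

321.15


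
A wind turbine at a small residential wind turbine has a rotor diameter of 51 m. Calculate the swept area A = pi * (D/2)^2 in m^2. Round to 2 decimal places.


Compute the rotor radius:
  r = D / 2 = 51 / 2 = 25.5 m
Calculate swept area:
  A = pi * r^2 = pi * 25.5^2
  A = 2042.82 m^2

2042.82


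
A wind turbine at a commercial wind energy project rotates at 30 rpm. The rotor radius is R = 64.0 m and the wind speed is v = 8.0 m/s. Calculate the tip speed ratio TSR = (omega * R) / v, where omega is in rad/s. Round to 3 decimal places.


Convert rotational speed to rad/s:
  omega = 30 * 2 * pi / 60 = 3.1416 rad/s
Compute tip speed:
  v_tip = omega * R = 3.1416 * 64.0 = 201.062 m/s
Tip speed ratio:
  TSR = v_tip / v_wind = 201.062 / 8.0 = 25.133

25.133


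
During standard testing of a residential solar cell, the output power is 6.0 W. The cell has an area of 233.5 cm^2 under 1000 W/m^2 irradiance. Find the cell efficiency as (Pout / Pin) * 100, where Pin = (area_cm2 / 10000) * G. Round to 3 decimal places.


First compute the input power:
  Pin = area_cm2 / 10000 * G = 233.5 / 10000 * 1000 = 23.35 W
Then compute efficiency:
  Efficiency = (Pout / Pin) * 100 = (6.0 / 23.35) * 100
  Efficiency = 25.696%

25.696


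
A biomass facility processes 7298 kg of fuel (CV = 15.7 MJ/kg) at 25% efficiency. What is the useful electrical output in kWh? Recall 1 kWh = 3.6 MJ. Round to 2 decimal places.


Total energy = mass * CV = 7298 * 15.7 = 114578.6 MJ
Useful energy = total * eta = 114578.6 * 0.25 = 28644.65 MJ
Convert to kWh: 28644.65 / 3.6
Useful energy = 7956.85 kWh

7956.85


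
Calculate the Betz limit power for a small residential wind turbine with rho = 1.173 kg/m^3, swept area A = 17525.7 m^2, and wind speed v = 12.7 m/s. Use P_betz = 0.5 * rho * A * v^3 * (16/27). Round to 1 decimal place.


The Betz coefficient Cp_max = 16/27 = 0.5926
v^3 = 12.7^3 = 2048.383
P_betz = 0.5 * rho * A * v^3 * Cp_max
P_betz = 0.5 * 1.173 * 17525.7 * 2048.383 * 0.5926
P_betz = 12477017.1 W

12477017.1


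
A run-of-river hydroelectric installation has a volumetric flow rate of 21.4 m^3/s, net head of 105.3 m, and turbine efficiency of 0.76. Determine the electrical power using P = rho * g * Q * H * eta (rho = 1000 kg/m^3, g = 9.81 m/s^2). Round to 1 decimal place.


Apply the hydropower formula P = rho * g * Q * H * eta
rho * g = 1000 * 9.81 = 9810.0
P = 9810.0 * 21.4 * 105.3 * 0.76
P = 16800598.2 W

16800598.2


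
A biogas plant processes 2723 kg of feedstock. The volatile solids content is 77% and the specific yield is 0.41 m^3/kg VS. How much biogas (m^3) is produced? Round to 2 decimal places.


Compute volatile solids:
  VS = mass * VS_fraction = 2723 * 0.77 = 2096.71 kg
Calculate biogas volume:
  Biogas = VS * specific_yield = 2096.71 * 0.41
  Biogas = 859.65 m^3

859.65


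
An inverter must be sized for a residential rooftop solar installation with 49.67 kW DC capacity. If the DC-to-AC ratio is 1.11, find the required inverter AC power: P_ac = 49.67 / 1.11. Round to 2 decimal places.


The inverter AC capacity is determined by the DC/AC ratio.
Given: P_dc = 49.67 kW, DC/AC ratio = 1.11
P_ac = P_dc / ratio = 49.67 / 1.11
P_ac = 44.75 kW

44.75


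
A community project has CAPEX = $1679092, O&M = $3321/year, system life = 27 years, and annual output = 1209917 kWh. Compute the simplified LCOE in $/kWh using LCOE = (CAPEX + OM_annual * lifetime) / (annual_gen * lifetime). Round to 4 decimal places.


Total cost = CAPEX + OM * lifetime = 1679092 + 3321 * 27 = 1679092 + 89667 = 1768759
Total generation = annual * lifetime = 1209917 * 27 = 32667759 kWh
LCOE = 1768759 / 32667759
LCOE = 0.0541 $/kWh

0.0541


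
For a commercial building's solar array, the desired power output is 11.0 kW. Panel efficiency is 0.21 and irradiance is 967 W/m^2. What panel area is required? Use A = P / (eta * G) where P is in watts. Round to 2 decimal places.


Convert target power to watts: P = 11.0 * 1000 = 11000.0 W
Compute denominator: eta * G = 0.21 * 967 = 203.07
Required area A = P / (eta * G) = 11000.0 / 203.07
A = 54.17 m^2

54.17


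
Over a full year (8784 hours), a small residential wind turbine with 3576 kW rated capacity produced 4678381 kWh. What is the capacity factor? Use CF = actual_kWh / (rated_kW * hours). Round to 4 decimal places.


Capacity factor = actual output / maximum possible output
Maximum possible = rated * hours = 3576 * 8784 = 31411584 kWh
CF = 4678381 / 31411584
CF = 0.1489

0.1489


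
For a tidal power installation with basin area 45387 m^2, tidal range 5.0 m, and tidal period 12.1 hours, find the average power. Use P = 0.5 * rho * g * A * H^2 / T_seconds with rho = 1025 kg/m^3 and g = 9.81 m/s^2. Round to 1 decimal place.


Convert period to seconds: T = 12.1 * 3600 = 43560.0 s
H^2 = 5.0^2 = 25.0
P = 0.5 * rho * g * A * H^2 / T
P = 0.5 * 1025 * 9.81 * 45387 * 25.0 / 43560.0
P = 130962.4 W

130962.4


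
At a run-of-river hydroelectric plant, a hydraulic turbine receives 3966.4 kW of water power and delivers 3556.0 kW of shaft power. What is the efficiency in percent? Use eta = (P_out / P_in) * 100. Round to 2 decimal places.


Turbine efficiency = (output power / input power) * 100
eta = (3556.0 / 3966.4) * 100
eta = 89.65%

89.65


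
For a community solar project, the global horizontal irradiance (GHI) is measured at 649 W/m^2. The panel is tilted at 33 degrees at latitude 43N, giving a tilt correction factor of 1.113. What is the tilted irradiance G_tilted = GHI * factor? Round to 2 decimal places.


Identify the given values:
  GHI = 649 W/m^2, tilt correction factor = 1.113
Apply the formula G_tilted = GHI * factor:
  G_tilted = 649 * 1.113
  G_tilted = 722.34 W/m^2

722.34


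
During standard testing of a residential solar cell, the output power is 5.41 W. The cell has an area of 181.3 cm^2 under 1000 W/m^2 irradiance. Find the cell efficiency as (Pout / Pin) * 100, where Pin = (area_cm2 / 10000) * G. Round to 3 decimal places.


First compute the input power:
  Pin = area_cm2 / 10000 * G = 181.3 / 10000 * 1000 = 18.13 W
Then compute efficiency:
  Efficiency = (Pout / Pin) * 100 = (5.41 / 18.13) * 100
  Efficiency = 29.840%

29.840


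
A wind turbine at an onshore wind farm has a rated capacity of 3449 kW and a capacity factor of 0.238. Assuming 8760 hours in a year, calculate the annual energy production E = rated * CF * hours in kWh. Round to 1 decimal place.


Annual energy = rated_kW * capacity_factor * hours_per_year
Given: P_rated = 3449 kW, CF = 0.238, hours = 8760
E = 3449 * 0.238 * 8760
E = 7190751.1 kWh

7190751.1


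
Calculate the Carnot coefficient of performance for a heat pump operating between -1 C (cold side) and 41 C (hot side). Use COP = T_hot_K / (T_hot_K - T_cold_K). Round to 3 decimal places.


Convert to Kelvin:
  T_hot = 41 + 273.15 = 314.15 K
  T_cold = -1 + 273.15 = 272.15 K
Apply Carnot COP formula:
  COP = T_hot_K / (T_hot_K - T_cold_K) = 314.15 / 42.0
  COP = 7.480

7.480


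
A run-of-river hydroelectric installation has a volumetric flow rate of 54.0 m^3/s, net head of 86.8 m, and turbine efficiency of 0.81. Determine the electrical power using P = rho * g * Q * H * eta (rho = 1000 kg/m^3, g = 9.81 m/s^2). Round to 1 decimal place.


Apply the hydropower formula P = rho * g * Q * H * eta
rho * g = 1000 * 9.81 = 9810.0
P = 9810.0 * 54.0 * 86.8 * 0.81
P = 37244959.9 W

37244959.9


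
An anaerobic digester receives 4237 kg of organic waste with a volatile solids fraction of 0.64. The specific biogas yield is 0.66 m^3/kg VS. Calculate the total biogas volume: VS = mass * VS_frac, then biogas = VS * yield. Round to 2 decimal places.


Compute volatile solids:
  VS = mass * VS_fraction = 4237 * 0.64 = 2711.68 kg
Calculate biogas volume:
  Biogas = VS * specific_yield = 2711.68 * 0.66
  Biogas = 1789.71 m^3

1789.71


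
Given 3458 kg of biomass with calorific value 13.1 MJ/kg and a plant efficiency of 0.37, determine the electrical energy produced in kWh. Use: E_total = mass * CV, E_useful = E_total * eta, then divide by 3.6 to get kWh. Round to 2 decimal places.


Total energy = mass * CV = 3458 * 13.1 = 45299.8 MJ
Useful energy = total * eta = 45299.8 * 0.37 = 16760.93 MJ
Convert to kWh: 16760.93 / 3.6
Useful energy = 4655.81 kWh

4655.81


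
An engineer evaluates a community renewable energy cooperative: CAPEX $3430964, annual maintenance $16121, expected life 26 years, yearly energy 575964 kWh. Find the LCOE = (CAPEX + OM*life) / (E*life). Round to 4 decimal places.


Total cost = CAPEX + OM * lifetime = 3430964 + 16121 * 26 = 3430964 + 419146 = 3850110
Total generation = annual * lifetime = 575964 * 26 = 14975064 kWh
LCOE = 3850110 / 14975064
LCOE = 0.2571 $/kWh

0.2571


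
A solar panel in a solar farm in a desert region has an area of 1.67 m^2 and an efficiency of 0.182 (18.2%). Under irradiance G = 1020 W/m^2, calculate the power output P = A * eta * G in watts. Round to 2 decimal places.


Use the solar power formula P = A * eta * G.
Given: A = 1.67 m^2, eta = 0.182, G = 1020 W/m^2
P = 1.67 * 0.182 * 1020
P = 310.02 W

310.02


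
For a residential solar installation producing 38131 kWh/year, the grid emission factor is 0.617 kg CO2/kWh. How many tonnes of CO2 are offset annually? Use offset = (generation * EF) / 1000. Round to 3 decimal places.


CO2 offset in kg = generation * emission_factor
CO2 offset = 38131 * 0.617 = 23526.83 kg
Convert to tonnes:
  CO2 offset = 23526.83 / 1000 = 23.527 tonnes

23.527


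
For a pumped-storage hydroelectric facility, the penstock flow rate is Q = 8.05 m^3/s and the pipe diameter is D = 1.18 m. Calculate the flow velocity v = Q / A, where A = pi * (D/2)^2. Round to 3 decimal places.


Compute pipe cross-sectional area:
  A = pi * (D/2)^2 = pi * (1.18/2)^2 = 1.0936 m^2
Calculate velocity:
  v = Q / A = 8.05 / 1.0936
  v = 7.361 m/s

7.361


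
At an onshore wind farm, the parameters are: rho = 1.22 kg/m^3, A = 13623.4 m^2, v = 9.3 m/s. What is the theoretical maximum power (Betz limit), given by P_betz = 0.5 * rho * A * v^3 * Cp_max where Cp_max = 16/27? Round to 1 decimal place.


The Betz coefficient Cp_max = 16/27 = 0.5926
v^3 = 9.3^3 = 804.357
P_betz = 0.5 * rho * A * v^3 * Cp_max
P_betz = 0.5 * 1.22 * 13623.4 * 804.357 * 0.5926
P_betz = 3961142.0 W

3961142.0


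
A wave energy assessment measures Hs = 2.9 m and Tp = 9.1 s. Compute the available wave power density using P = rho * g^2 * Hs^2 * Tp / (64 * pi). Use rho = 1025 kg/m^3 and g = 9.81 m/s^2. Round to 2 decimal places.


Apply wave power formula:
  g^2 = 9.81^2 = 96.2361
  Hs^2 = 2.9^2 = 8.41
  Numerator = rho * g^2 * Hs^2 * Tp = 1025 * 96.2361 * 8.41 * 9.1 = 7549171.09
  Denominator = 64 * pi = 201.0619
  P = 7549171.09 / 201.0619 = 37546.50 W/m

37546.50


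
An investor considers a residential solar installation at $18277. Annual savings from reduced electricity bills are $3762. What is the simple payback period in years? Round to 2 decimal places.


Simple payback period = initial cost / annual savings
Payback = 18277 / 3762
Payback = 4.86 years

4.86


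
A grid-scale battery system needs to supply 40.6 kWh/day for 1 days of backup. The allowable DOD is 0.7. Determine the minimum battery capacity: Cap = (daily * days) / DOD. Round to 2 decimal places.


Total energy needed = daily * days = 40.6 * 1 = 40.6 kWh
Account for depth of discharge:
  Cap = total_energy / DOD = 40.6 / 0.7
  Cap = 58.00 kWh

58.00


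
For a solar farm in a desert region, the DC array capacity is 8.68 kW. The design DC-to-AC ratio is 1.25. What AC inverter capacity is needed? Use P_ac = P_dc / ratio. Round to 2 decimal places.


The inverter AC capacity is determined by the DC/AC ratio.
Given: P_dc = 8.68 kW, DC/AC ratio = 1.25
P_ac = P_dc / ratio = 8.68 / 1.25
P_ac = 6.94 kW

6.94


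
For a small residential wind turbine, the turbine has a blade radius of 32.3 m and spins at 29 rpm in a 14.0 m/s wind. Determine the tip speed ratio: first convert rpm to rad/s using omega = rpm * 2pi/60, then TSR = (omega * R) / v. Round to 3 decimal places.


Convert rotational speed to rad/s:
  omega = 29 * 2 * pi / 60 = 3.0369 rad/s
Compute tip speed:
  v_tip = omega * R = 3.0369 * 32.3 = 98.091 m/s
Tip speed ratio:
  TSR = v_tip / v_wind = 98.091 / 14.0 = 7.006

7.006


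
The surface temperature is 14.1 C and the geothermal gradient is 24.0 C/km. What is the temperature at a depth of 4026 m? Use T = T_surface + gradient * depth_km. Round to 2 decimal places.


Convert depth to km: 4026 / 1000 = 4.026 km
Temperature increase = gradient * depth_km = 24.0 * 4.026 = 96.62 C
Temperature at depth = T_surface + delta_T = 14.1 + 96.62
T = 110.72 C

110.72


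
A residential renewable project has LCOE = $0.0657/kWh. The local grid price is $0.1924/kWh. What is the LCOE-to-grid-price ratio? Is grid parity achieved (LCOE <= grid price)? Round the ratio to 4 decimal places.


Compare LCOE to grid price:
  LCOE = $0.0657/kWh, Grid price = $0.1924/kWh
  Ratio = LCOE / grid_price = 0.0657 / 0.1924 = 0.3415
  Grid parity achieved (ratio <= 1)? yes

0.3415


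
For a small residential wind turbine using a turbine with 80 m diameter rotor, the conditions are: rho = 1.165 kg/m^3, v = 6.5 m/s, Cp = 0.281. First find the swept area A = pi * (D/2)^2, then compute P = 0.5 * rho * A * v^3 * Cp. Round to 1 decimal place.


Step 1 -- Compute swept area:
  A = pi * (D/2)^2 = pi * (80/2)^2 = 5026.55 m^2
Step 2 -- Apply wind power equation:
  P = 0.5 * rho * A * v^3 * Cp
  v^3 = 6.5^3 = 274.625
  P = 0.5 * 1.165 * 5026.55 * 274.625 * 0.281
  P = 225949.9 W

225949.9


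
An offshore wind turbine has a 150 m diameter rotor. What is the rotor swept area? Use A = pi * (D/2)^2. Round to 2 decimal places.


Compute the rotor radius:
  r = D / 2 = 150 / 2 = 75.0 m
Calculate swept area:
  A = pi * r^2 = pi * 75.0^2
  A = 17671.46 m^2

17671.46


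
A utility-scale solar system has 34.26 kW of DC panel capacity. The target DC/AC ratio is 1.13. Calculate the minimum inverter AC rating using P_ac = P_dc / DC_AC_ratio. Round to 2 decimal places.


The inverter AC capacity is determined by the DC/AC ratio.
Given: P_dc = 34.26 kW, DC/AC ratio = 1.13
P_ac = P_dc / ratio = 34.26 / 1.13
P_ac = 30.32 kW

30.32


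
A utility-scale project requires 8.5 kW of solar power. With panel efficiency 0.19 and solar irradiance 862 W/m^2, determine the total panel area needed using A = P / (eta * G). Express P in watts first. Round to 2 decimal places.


Convert target power to watts: P = 8.5 * 1000 = 8500.0 W
Compute denominator: eta * G = 0.19 * 862 = 163.78
Required area A = P / (eta * G) = 8500.0 / 163.78
A = 51.90 m^2

51.90


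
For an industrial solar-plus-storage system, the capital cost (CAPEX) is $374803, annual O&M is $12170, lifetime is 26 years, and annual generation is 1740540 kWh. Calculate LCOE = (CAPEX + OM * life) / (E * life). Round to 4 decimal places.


Total cost = CAPEX + OM * lifetime = 374803 + 12170 * 26 = 374803 + 316420 = 691223
Total generation = annual * lifetime = 1740540 * 26 = 45254040 kWh
LCOE = 691223 / 45254040
LCOE = 0.0153 $/kWh

0.0153


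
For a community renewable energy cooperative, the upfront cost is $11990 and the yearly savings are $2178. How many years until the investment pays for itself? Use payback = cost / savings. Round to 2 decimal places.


Simple payback period = initial cost / annual savings
Payback = 11990 / 2178
Payback = 5.51 years

5.51


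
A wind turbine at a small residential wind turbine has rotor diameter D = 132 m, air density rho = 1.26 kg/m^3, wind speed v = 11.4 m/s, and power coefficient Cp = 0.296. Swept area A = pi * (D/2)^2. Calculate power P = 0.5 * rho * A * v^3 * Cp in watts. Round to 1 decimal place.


Step 1 -- Compute swept area:
  A = pi * (D/2)^2 = pi * (132/2)^2 = 13684.78 m^2
Step 2 -- Apply wind power equation:
  P = 0.5 * rho * A * v^3 * Cp
  v^3 = 11.4^3 = 1481.544
  P = 0.5 * 1.26 * 13684.78 * 1481.544 * 0.296
  P = 3780807.4 W

3780807.4


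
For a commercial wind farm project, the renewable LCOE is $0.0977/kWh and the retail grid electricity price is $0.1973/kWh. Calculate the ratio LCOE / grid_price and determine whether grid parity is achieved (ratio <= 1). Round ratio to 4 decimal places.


Compare LCOE to grid price:
  LCOE = $0.0977/kWh, Grid price = $0.1973/kWh
  Ratio = LCOE / grid_price = 0.0977 / 0.1973 = 0.4952
  Grid parity achieved (ratio <= 1)? yes

0.4952


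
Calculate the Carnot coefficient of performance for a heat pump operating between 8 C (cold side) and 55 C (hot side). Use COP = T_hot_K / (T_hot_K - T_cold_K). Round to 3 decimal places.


Convert to Kelvin:
  T_hot = 55 + 273.15 = 328.15 K
  T_cold = 8 + 273.15 = 281.15 K
Apply Carnot COP formula:
  COP = T_hot_K / (T_hot_K - T_cold_K) = 328.15 / 47.0
  COP = 6.982

6.982


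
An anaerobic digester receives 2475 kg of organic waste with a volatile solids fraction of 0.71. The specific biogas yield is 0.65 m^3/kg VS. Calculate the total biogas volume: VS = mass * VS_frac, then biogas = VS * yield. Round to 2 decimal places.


Compute volatile solids:
  VS = mass * VS_fraction = 2475 * 0.71 = 1757.25 kg
Calculate biogas volume:
  Biogas = VS * specific_yield = 1757.25 * 0.65
  Biogas = 1142.21 m^3

1142.21


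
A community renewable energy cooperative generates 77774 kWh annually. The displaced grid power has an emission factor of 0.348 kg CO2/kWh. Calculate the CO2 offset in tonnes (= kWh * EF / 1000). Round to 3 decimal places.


CO2 offset in kg = generation * emission_factor
CO2 offset = 77774 * 0.348 = 27065.35 kg
Convert to tonnes:
  CO2 offset = 27065.35 / 1000 = 27.065 tonnes

27.065


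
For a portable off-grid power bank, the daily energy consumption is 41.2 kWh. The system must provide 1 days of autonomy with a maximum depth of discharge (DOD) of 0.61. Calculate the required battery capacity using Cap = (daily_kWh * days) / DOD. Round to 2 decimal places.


Total energy needed = daily * days = 41.2 * 1 = 41.2 kWh
Account for depth of discharge:
  Cap = total_energy / DOD = 41.2 / 0.61
  Cap = 67.54 kWh

67.54


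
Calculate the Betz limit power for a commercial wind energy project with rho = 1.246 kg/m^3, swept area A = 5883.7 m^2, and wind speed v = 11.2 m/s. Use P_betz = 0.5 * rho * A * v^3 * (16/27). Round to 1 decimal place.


The Betz coefficient Cp_max = 16/27 = 0.5926
v^3 = 11.2^3 = 1404.928
P_betz = 0.5 * rho * A * v^3 * Cp_max
P_betz = 0.5 * 1.246 * 5883.7 * 1404.928 * 0.5926
P_betz = 3051749.3 W

3051749.3


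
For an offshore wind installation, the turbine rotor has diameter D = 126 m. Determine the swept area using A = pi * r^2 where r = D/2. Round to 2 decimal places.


Compute the rotor radius:
  r = D / 2 = 126 / 2 = 63.0 m
Calculate swept area:
  A = pi * r^2 = pi * 63.0^2
  A = 12468.98 m^2

12468.98


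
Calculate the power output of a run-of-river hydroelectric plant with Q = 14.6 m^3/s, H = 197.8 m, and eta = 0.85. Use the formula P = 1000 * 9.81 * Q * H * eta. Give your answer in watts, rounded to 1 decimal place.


Apply the hydropower formula P = rho * g * Q * H * eta
rho * g = 1000 * 9.81 = 9810.0
P = 9810.0 * 14.6 * 197.8 * 0.85
P = 24080587.4 W

24080587.4


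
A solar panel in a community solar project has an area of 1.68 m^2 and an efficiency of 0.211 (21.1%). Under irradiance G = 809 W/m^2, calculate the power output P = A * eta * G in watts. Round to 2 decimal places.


Use the solar power formula P = A * eta * G.
Given: A = 1.68 m^2, eta = 0.211, G = 809 W/m^2
P = 1.68 * 0.211 * 809
P = 286.77 W

286.77


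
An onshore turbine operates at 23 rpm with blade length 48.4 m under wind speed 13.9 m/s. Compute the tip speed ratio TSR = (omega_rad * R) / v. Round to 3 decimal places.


Convert rotational speed to rad/s:
  omega = 23 * 2 * pi / 60 = 2.4086 rad/s
Compute tip speed:
  v_tip = omega * R = 2.4086 * 48.4 = 116.574 m/s
Tip speed ratio:
  TSR = v_tip / v_wind = 116.574 / 13.9 = 8.387

8.387


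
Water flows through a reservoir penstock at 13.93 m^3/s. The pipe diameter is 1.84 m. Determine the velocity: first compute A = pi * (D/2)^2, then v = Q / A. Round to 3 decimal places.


Compute pipe cross-sectional area:
  A = pi * (D/2)^2 = pi * (1.84/2)^2 = 2.659 m^2
Calculate velocity:
  v = Q / A = 13.93 / 2.659
  v = 5.239 m/s

5.239


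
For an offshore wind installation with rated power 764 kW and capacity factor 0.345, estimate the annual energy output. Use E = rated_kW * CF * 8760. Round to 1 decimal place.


Annual energy = rated_kW * capacity_factor * hours_per_year
Given: P_rated = 764 kW, CF = 0.345, hours = 8760
E = 764 * 0.345 * 8760
E = 2308960.8 kWh

2308960.8


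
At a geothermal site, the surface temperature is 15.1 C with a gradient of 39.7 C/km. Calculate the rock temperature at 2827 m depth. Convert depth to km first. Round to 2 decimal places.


Convert depth to km: 2827 / 1000 = 2.827 km
Temperature increase = gradient * depth_km = 39.7 * 2.827 = 112.23 C
Temperature at depth = T_surface + delta_T = 15.1 + 112.23
T = 127.33 C

127.33


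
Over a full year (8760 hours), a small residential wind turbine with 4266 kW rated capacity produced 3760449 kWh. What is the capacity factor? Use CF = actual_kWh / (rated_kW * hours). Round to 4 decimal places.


Capacity factor = actual output / maximum possible output
Maximum possible = rated * hours = 4266 * 8760 = 37370160 kWh
CF = 3760449 / 37370160
CF = 0.1006

0.1006


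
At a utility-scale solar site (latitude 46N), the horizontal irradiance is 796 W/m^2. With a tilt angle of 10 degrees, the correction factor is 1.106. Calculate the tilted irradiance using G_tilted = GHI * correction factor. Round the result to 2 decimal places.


Identify the given values:
  GHI = 796 W/m^2, tilt correction factor = 1.106
Apply the formula G_tilted = GHI * factor:
  G_tilted = 796 * 1.106
  G_tilted = 880.38 W/m^2

880.38


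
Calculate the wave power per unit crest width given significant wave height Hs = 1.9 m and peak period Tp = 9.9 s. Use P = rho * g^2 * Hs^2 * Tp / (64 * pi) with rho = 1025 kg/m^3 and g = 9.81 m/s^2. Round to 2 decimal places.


Apply wave power formula:
  g^2 = 9.81^2 = 96.2361
  Hs^2 = 1.9^2 = 3.61
  Numerator = rho * g^2 * Hs^2 * Tp = 1025 * 96.2361 * 3.61 * 9.9 = 3525366.53
  Denominator = 64 * pi = 201.0619
  P = 3525366.53 / 201.0619 = 17533.73 W/m

17533.73


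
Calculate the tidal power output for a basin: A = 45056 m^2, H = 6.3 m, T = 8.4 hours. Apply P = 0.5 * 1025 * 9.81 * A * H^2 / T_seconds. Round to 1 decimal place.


Convert period to seconds: T = 8.4 * 3600 = 30240.0 s
H^2 = 6.3^2 = 39.69
P = 0.5 * rho * g * A * H^2 / T
P = 0.5 * 1025 * 9.81 * 45056 * 39.69 / 30240.0
P = 297313.6 W

297313.6


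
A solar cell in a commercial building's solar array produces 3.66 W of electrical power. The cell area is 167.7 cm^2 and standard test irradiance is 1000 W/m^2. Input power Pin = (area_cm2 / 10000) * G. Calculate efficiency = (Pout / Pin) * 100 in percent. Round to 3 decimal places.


First compute the input power:
  Pin = area_cm2 / 10000 * G = 167.7 / 10000 * 1000 = 16.77 W
Then compute efficiency:
  Efficiency = (Pout / Pin) * 100 = (3.66 / 16.77) * 100
  Efficiency = 21.825%

21.825


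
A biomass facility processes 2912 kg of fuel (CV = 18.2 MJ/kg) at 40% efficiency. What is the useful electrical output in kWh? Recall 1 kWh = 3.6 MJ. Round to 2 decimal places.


Total energy = mass * CV = 2912 * 18.2 = 52998.4 MJ
Useful energy = total * eta = 52998.4 * 0.4 = 21199.36 MJ
Convert to kWh: 21199.36 / 3.6
Useful energy = 5888.71 kWh

5888.71


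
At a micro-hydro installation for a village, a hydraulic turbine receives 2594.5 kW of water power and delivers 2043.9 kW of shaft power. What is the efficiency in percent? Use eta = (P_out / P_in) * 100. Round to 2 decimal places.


Turbine efficiency = (output power / input power) * 100
eta = (2043.9 / 2594.5) * 100
eta = 78.78%

78.78
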